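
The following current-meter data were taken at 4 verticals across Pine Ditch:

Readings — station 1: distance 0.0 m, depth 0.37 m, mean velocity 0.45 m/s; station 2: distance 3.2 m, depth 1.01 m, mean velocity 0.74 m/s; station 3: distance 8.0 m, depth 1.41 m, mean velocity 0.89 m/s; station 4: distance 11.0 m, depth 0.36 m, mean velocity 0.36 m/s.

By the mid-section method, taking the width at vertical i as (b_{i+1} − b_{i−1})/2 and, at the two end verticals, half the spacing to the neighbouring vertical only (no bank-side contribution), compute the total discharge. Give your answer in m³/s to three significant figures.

w_1 = (3.2 − 0.0)/2 = 1.6 m; q_1 = 0.45 × 0.37 × 1.6 = 0.2664 m³/s
w_2 = (8.0 − 0.0)/2 = 4 m; q_2 = 0.74 × 1.01 × 4 = 2.990 m³/s
w_3 = (11.0 − 3.2)/2 = 3.9 m; q_3 = 0.89 × 1.41 × 3.9 = 4.894 m³/s
w_4 = (11.0 − 8.0)/2 = 1.5 m; q_4 = 0.36 × 0.36 × 1.5 = 0.1944 m³/s
Q = Σ qᵢ = 8.345 m³/s

8.34 m³/s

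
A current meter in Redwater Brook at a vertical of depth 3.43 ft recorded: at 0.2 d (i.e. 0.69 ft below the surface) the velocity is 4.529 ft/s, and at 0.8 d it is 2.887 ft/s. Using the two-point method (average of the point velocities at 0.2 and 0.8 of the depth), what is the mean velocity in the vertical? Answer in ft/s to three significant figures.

v̄ = (4.529 + 2.887) / 2 = 3.708 ft/s

3.71 ft/s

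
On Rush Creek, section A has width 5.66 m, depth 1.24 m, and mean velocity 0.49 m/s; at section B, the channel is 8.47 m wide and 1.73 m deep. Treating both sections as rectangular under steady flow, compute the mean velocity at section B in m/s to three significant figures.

0.235 m/s

Q = A₁V₁ = (5.66×1.24) × 0.49 = 3.439 m³/s
A₂ = 8.47 × 1.73 = 14.65 m²
V₂ = Q/A₂ = 3.439/14.65 = 0.2347 m/s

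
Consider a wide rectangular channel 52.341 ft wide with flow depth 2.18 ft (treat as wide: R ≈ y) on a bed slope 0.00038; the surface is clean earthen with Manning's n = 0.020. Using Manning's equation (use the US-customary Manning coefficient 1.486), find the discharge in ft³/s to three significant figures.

A = b·y = 52.341 × 2.18 = 114.1 ft²
Wide channel: R ≈ y = 2.18 ft
Q = (1.486/n)·A·R^(2/3)·S^(1/2) = (1.486/0.020) × 114.1 × 2.180^(2/3) × 0.00038^(1/2) = 277.9 ft³/s

278 ft³/s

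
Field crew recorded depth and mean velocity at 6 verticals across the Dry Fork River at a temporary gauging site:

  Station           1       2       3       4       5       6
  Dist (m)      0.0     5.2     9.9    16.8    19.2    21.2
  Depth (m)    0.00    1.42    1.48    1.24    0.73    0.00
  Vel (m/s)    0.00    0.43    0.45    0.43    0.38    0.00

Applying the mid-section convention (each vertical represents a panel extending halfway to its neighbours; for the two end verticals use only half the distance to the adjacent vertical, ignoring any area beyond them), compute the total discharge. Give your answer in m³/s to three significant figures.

9.97 m³/s

w_2 = (9.9 − 0.0)/2 = 4.95 m; q_2 = 0.43 × 1.42 × 4.95 = 3.022 m³/s
w_3 = (16.8 − 5.2)/2 = 5.8 m; q_3 = 0.45 × 1.48 × 5.8 = 3.863 m³/s
w_4 = (19.2 − 9.9)/2 = 4.65 m; q_4 = 0.43 × 1.24 × 4.65 = 2.479 m³/s
w_5 = (21.2 − 16.8)/2 = 2.2 m; q_5 = 0.38 × 0.73 × 2.2 = 0.6103 m³/s
Stations 1, 6 contribute zero (depth or velocity is 0).
Q = Σ qᵢ = 9.975 m³/s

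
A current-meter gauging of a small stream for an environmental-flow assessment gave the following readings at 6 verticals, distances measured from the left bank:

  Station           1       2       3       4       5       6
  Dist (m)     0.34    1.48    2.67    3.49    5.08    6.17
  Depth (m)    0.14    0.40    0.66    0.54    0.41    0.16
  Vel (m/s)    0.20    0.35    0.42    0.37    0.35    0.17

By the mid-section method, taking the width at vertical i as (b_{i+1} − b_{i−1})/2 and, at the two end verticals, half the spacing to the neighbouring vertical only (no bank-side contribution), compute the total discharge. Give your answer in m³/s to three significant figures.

w_1 = (1.48 − 0.34)/2 = 0.57 m; q_1 = 0.20 × 0.14 × 0.57 = 0.01596 m³/s
w_2 = (2.67 − 0.34)/2 = 1.165 m; q_2 = 0.35 × 0.40 × 1.165 = 0.1631 m³/s
w_3 = (3.49 − 1.48)/2 = 1.005 m; q_3 = 0.42 × 0.66 × 1.005 = 0.2786 m³/s
w_4 = (5.08 − 2.67)/2 = 1.205 m; q_4 = 0.37 × 0.54 × 1.205 = 0.2408 m³/s
w_5 = (6.17 − 3.49)/2 = 1.34 m; q_5 = 0.35 × 0.41 × 1.34 = 0.1923 m³/s
w_6 = (6.17 − 5.08)/2 = 0.545 m; q_6 = 0.17 × 0.16 × 0.545 = 0.01482 m³/s
Q = Σ qᵢ = 0.9055 m³/s

0.906 m³/s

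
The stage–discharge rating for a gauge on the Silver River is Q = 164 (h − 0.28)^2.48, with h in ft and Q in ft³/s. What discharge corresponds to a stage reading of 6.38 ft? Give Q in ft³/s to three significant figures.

Q = 164 × (6.38 − 0.28)^2.48 = 164 × 6.1^2.48 = 14540 ft³/s

14500 ft³/s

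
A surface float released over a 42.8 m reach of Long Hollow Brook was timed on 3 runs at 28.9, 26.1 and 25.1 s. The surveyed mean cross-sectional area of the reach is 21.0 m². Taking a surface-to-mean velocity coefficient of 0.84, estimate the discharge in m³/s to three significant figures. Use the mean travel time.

28.3 m³/s

t̄ = (28.9 + 26.1 + 25.1) / 3 = 26.7 s
v_surface = L / t̄ = 42.8 / 26.7 = 1.603 m/s
v_mean = 0.84 × 1.603 = 1.347 m/s
Q = A × v_mean = 21.0 × 1.347 = 28.28 m³/s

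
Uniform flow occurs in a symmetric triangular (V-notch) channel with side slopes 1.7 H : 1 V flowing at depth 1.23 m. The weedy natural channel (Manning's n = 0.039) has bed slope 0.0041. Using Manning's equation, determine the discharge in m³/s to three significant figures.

A = z·y² = 1.7×1.23² = 2.572 m²
P = 2y√(1+z²) = 2×1.23×√(1+1.7²) = 4.852 m
R = A/P = 2.572/4.852 = 0.5301 m
Q = (1/n)·A·R^(2/3)·S^(1/2) = (1/0.039) × 2.572 × 0.5301^(2/3) × 0.0041^(1/2) = 2.766 m³/s

2.77 m³/s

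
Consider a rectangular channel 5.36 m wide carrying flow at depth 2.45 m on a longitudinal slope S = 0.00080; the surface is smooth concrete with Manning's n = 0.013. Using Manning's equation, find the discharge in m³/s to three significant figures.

A = b·y = 5.36 × 2.45 = 13.13 m²
P = b + 2y = 5.36 + 2×2.45 = 10.26 m
R = A/P = 13.13/10.26 = 1.280 m
Q = (1/n)·A·R^(2/3)·S^(1/2) = (1/0.013) × 13.13 × 1.280^(2/3) × 0.00080^(1/2) = 33.68 m³/s

33.7 m³/s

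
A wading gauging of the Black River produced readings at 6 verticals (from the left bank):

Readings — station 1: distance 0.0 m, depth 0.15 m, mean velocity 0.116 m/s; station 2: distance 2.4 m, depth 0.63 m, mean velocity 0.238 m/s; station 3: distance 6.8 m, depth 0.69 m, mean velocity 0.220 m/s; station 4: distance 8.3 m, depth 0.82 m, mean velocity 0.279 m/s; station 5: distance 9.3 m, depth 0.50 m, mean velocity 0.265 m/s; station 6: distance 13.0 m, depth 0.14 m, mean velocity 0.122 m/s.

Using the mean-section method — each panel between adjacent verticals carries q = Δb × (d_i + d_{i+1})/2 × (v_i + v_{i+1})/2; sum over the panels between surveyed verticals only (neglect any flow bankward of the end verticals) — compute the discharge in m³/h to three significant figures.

5480 m³/h

Panel 1-2: Δb = 2.4 m, d̄ = (0.15+0.63)/2 = 0.39, v̄ = (0.116+0.238)/2 = 0.177 → q = 2.4×0.39×0.177 = 0.1657 m³/s
Panel 2-3: Δb = 4.4 m, d̄ = (0.63+0.69)/2 = 0.66, v̄ = (0.238+0.220)/2 = 0.229 → q = 4.4×0.66×0.229 = 0.6650 m³/s
Panel 3-4: Δb = 1.5 m, d̄ = (0.69+0.82)/2 = 0.755, v̄ = (0.220+0.279)/2 = 0.2495 → q = 1.5×0.755×0.2495 = 0.2826 m³/s
Panel 4-5: Δb = 1 m, d̄ = (0.82+0.50)/2 = 0.66, v̄ = (0.279+0.265)/2 = 0.272 → q = 1×0.66×0.272 = 0.1795 m³/s
Panel 5-6: Δb = 3.7 m, d̄ = (0.50+0.14)/2 = 0.32, v̄ = (0.265+0.122)/2 = 0.1935 → q = 3.7×0.32×0.1935 = 0.2291 m³/s
Q = Σ q = 1.522 m³/s
= 1.522 × 3600 = 5479 m³/h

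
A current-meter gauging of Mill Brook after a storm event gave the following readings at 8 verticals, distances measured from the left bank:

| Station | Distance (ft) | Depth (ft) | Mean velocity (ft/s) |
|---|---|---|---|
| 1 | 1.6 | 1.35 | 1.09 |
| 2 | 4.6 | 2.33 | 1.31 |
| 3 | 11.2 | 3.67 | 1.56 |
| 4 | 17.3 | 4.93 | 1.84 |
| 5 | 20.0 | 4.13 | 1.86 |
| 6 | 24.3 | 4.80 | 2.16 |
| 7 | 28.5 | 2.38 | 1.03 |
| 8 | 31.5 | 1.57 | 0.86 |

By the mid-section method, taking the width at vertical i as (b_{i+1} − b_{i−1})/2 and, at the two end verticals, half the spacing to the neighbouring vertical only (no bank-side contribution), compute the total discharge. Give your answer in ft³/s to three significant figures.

175 ft³/s

w_1 = (4.6 − 1.6)/2 = 1.5 ft; q_1 = 1.09 × 1.35 × 1.5 = 2.207 ft³/s
w_2 = (11.2 − 1.6)/2 = 4.8 ft; q_2 = 1.31 × 2.33 × 4.8 = 14.65 ft³/s
w_3 = (17.3 − 4.6)/2 = 6.35 ft; q_3 = 1.56 × 3.67 × 6.35 = 36.36 ft³/s
w_4 = (20.0 − 11.2)/2 = 4.4 ft; q_4 = 1.84 × 4.93 × 4.4 = 39.91 ft³/s
w_5 = (24.3 − 17.3)/2 = 3.5 ft; q_5 = 1.86 × 4.13 × 3.5 = 26.89 ft³/s
w_6 = (28.5 − 20.0)/2 = 4.25 ft; q_6 = 2.16 × 4.80 × 4.25 = 44.06 ft³/s
w_7 = (31.5 − 24.3)/2 = 3.6 ft; q_7 = 1.03 × 2.38 × 3.6 = 8.825 ft³/s
w_8 = (31.5 − 28.5)/2 = 1.5 ft; q_8 = 0.86 × 1.57 × 1.5 = 2.025 ft³/s
Q = Σ qᵢ = 174.9 ft³/s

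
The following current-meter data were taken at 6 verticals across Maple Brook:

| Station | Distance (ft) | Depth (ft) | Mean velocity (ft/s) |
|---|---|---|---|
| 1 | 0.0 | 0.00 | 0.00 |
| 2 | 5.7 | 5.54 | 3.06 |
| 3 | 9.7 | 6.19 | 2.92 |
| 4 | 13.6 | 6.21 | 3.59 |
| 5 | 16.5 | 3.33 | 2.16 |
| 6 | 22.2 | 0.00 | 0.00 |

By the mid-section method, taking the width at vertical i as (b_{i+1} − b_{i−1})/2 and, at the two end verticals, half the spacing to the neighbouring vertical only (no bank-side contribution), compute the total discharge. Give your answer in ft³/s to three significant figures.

w_2 = (9.7 − 0.0)/2 = 4.85 ft; q_2 = 3.06 × 5.54 × 4.85 = 82.22 ft³/s
w_3 = (13.6 − 5.7)/2 = 3.95 ft; q_3 = 2.92 × 6.19 × 3.95 = 71.40 ft³/s
w_4 = (16.5 − 9.7)/2 = 3.4 ft; q_4 = 3.59 × 6.21 × 3.4 = 75.80 ft³/s
w_5 = (22.2 − 13.6)/2 = 4.3 ft; q_5 = 2.16 × 3.33 × 4.3 = 30.93 ft³/s
Stations 1, 6 contribute zero (depth or velocity is 0).
Q = Σ qᵢ = 260.3 ft³/s

260 ft³/s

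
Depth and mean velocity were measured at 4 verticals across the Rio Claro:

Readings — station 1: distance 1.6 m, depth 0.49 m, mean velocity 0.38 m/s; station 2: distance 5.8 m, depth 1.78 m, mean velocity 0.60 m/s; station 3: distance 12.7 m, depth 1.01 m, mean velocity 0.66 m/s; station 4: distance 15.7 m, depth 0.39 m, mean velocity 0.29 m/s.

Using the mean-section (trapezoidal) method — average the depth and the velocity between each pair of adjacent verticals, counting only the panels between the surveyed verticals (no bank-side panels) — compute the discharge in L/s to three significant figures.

Panel 1-2: Δb = 4.2 m, d̄ = (0.49+1.78)/2 = 1.135, v̄ = (0.38+0.60)/2 = 0.49 → q = 4.2×1.135×0.49 = 2.336 m³/s
Panel 2-3: Δb = 6.9 m, d̄ = (1.78+1.01)/2 = 1.395, v̄ = (0.60+0.66)/2 = 0.63 → q = 6.9×1.395×0.63 = 6.064 m³/s
Panel 3-4: Δb = 3 m, d̄ = (1.01+0.39)/2 = 0.7, v̄ = (0.66+0.29)/2 = 0.475 → q = 3×0.7×0.475 = 0.9975 m³/s
Q = Σ q = 9.397 m³/s
= 9.397 × 1000 = 9397 L/s

9400 L/s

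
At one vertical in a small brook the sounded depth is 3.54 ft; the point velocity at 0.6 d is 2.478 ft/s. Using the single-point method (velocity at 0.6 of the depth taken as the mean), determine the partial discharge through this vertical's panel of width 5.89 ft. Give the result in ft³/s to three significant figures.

51.7 ft³/s

v̄ = v₀.₆ = 2.478 ft/s
q = v̄ × d × w = 2.478 × 3.54 × 5.89 = 51.67 ft³/s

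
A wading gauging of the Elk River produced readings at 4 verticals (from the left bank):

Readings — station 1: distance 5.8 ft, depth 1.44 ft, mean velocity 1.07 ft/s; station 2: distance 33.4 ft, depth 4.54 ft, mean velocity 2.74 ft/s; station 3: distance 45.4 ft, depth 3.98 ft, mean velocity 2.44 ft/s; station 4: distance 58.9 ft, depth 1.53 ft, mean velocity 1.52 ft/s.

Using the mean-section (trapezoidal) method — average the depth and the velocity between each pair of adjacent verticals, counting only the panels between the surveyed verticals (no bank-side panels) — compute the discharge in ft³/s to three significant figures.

363 ft³/s

Panel 1-2: Δb = 27.6 ft, d̄ = (1.44+4.54)/2 = 2.99, v̄ = (1.07+2.74)/2 = 1.905 → q = 27.6×2.99×1.905 = 157.2 ft³/s
Panel 2-3: Δb = 12 ft, d̄ = (4.54+3.98)/2 = 4.26, v̄ = (2.74+2.44)/2 = 2.59 → q = 12×4.26×2.59 = 132.4 ft³/s
Panel 3-4: Δb = 13.5 ft, d̄ = (3.98+1.53)/2 = 2.755, v̄ = (2.44+1.52)/2 = 1.98 → q = 13.5×2.755×1.98 = 73.64 ft³/s
Q = Σ q = 363.3 ft³/s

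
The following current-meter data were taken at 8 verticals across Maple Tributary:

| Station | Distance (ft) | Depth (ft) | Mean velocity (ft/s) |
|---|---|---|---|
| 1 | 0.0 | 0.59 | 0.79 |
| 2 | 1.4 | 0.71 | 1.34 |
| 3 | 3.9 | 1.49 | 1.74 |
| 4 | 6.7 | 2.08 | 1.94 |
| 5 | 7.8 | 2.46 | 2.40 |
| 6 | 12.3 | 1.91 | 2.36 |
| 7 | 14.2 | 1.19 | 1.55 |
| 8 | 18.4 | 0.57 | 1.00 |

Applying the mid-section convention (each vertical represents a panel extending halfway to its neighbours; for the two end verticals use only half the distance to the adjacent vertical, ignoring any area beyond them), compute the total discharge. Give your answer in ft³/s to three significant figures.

54.7 ft³/s

w_1 = (1.4 − 0.0)/2 = 0.7 ft; q_1 = 0.79 × 0.59 × 0.7 = 0.3263 ft³/s
w_2 = (3.9 − 0.0)/2 = 1.95 ft; q_2 = 1.34 × 0.71 × 1.95 = 1.855 ft³/s
w_3 = (6.7 − 1.4)/2 = 2.65 ft; q_3 = 1.74 × 1.49 × 2.65 = 6.870 ft³/s
w_4 = (7.8 − 3.9)/2 = 1.95 ft; q_4 = 1.94 × 2.08 × 1.95 = 7.869 ft³/s
w_5 = (12.3 − 6.7)/2 = 2.8 ft; q_5 = 2.40 × 2.46 × 2.8 = 16.53 ft³/s
w_6 = (14.2 − 7.8)/2 = 3.2 ft; q_6 = 2.36 × 1.91 × 3.2 = 14.42 ft³/s
w_7 = (18.4 − 12.3)/2 = 3.05 ft; q_7 = 1.55 × 1.19 × 3.05 = 5.626 ft³/s
w_8 = (18.4 − 14.2)/2 = 2.1 ft; q_8 = 1.00 × 0.57 × 2.1 = 1.197 ft³/s
Q = Σ qᵢ = 54.70 ft³/s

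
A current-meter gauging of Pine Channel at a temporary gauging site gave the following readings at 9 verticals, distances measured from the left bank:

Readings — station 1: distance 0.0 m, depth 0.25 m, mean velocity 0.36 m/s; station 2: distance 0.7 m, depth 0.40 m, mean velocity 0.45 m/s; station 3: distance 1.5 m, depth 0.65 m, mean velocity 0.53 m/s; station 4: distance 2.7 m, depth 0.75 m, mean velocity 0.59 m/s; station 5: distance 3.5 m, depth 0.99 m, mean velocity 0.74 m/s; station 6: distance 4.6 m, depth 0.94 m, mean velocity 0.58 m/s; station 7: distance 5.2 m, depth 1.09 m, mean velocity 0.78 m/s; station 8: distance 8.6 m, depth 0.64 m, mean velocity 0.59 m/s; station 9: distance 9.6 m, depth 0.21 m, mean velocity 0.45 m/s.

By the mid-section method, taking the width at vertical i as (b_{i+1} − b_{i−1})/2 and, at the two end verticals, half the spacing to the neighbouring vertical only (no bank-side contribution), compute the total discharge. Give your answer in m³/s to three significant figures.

w_1 = (0.7 − 0.0)/2 = 0.35 m; q_1 = 0.36 × 0.25 × 0.35 = 0.03150 m³/s
w_2 = (1.5 − 0.0)/2 = 0.75 m; q_2 = 0.45 × 0.40 × 0.75 = 0.1350 m³/s
w_3 = (2.7 − 0.7)/2 = 1 m; q_3 = 0.53 × 0.65 × 1 = 0.3445 m³/s
w_4 = (3.5 − 1.5)/2 = 1 m; q_4 = 0.59 × 0.75 × 1 = 0.4425 m³/s
w_5 = (4.6 − 2.7)/2 = 0.95 m; q_5 = 0.74 × 0.99 × 0.95 = 0.6960 m³/s
w_6 = (5.2 − 3.5)/2 = 0.85 m; q_6 = 0.58 × 0.94 × 0.85 = 0.4634 m³/s
w_7 = (8.6 − 4.6)/2 = 2 m; q_7 = 0.78 × 1.09 × 2 = 1.700 m³/s
w_8 = (9.6 − 5.2)/2 = 2.2 m; q_8 = 0.59 × 0.64 × 2.2 = 0.8307 m³/s
w_9 = (9.6 − 8.6)/2 = 0.5 m; q_9 = 0.45 × 0.21 × 0.5 = 0.04725 m³/s
Q = Σ qᵢ = 4.691 m³/s

4.69 m³/s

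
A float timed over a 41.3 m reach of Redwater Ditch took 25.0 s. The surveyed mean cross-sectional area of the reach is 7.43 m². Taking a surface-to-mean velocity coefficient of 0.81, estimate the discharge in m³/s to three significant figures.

9.94 m³/s

v_surface = L / t̄ = 41.3 / 25 = 1.652 m/s
v_mean = 0.81 × 1.652 = 1.338 m/s
Q = A × v_mean = 7.43 × 1.338 = 9.942 m³/s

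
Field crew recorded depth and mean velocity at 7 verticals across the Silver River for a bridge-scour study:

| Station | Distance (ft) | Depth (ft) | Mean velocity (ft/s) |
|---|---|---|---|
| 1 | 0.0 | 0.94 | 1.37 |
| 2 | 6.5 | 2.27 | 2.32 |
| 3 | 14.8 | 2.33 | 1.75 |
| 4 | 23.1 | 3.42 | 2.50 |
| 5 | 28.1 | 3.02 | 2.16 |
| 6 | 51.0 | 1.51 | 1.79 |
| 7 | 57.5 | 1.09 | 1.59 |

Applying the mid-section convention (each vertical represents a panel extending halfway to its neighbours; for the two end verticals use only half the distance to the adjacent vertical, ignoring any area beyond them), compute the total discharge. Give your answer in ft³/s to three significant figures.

270 ft³/s

w_1 = (6.5 − 0.0)/2 = 3.25 ft; q_1 = 1.37 × 0.94 × 3.25 = 4.185 ft³/s
w_2 = (14.8 − 0.0)/2 = 7.4 ft; q_2 = 2.32 × 2.27 × 7.4 = 38.97 ft³/s
w_3 = (23.1 − 6.5)/2 = 8.3 ft; q_3 = 1.75 × 2.33 × 8.3 = 33.84 ft³/s
w_4 = (28.1 − 14.8)/2 = 6.65 ft; q_4 = 2.50 × 3.42 × 6.65 = 56.86 ft³/s
w_5 = (51.0 − 23.1)/2 = 13.95 ft; q_5 = 2.16 × 3.02 × 13.95 = 91.00 ft³/s
w_6 = (57.5 − 28.1)/2 = 14.7 ft; q_6 = 1.79 × 1.51 × 14.7 = 39.73 ft³/s
w_7 = (57.5 − 51.0)/2 = 3.25 ft; q_7 = 1.59 × 1.09 × 3.25 = 5.633 ft³/s
Q = Σ qᵢ = 270.2 ft³/s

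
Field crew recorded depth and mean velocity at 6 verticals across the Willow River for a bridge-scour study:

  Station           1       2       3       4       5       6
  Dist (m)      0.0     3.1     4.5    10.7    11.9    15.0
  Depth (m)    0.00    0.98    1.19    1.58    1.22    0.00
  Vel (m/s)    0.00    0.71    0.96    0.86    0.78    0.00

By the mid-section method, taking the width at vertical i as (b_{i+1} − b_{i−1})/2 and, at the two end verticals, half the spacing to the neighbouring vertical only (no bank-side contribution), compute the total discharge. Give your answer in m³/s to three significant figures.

w_2 = (4.5 − 0.0)/2 = 2.25 m; q_2 = 0.71 × 0.98 × 2.25 = 1.566 m³/s
w_3 = (10.7 − 3.1)/2 = 3.8 m; q_3 = 0.96 × 1.19 × 3.8 = 4.341 m³/s
w_4 = (11.9 − 4.5)/2 = 3.7 m; q_4 = 0.86 × 1.58 × 3.7 = 5.028 m³/s
w_5 = (15.0 − 10.7)/2 = 2.15 m; q_5 = 0.78 × 1.22 × 2.15 = 2.046 m³/s
Stations 1, 6 contribute zero (depth or velocity is 0).
Q = Σ qᵢ = 12.98 m³/s

13.0 m³/s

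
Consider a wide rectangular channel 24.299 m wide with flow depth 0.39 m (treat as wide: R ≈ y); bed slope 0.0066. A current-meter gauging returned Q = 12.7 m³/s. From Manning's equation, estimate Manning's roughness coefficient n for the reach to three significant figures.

A = b·y = 24.299 × 0.39 = 9.477 m²
Wide channel: R ≈ y = 0.39 m
n = (1/Q)·A·R^(2/3)·S^(1/2) = (1/12.7) × 9.477 × 0.5338 × 0.08124 = 0.03236

0.0324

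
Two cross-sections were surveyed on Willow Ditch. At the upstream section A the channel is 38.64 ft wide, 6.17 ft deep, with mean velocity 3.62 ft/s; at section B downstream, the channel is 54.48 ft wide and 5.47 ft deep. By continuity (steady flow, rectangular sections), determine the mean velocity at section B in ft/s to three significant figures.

2.90 ft/s

Q = A₁V₁ = (38.64×6.17) × 3.62 = 863.0 ft³/s
A₂ = 54.48 × 5.47 = 298.0 ft²
V₂ = Q/A₂ = 863.0/298.0 = 2.896 ft/s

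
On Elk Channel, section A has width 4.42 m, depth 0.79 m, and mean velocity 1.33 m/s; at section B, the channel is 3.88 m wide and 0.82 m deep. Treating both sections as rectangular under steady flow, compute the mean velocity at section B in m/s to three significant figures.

1.46 m/s

Q = A₁V₁ = (4.42×0.79) × 1.33 = 4.644 m³/s
A₂ = 3.88 × 0.82 = 3.182 m²
V₂ = Q/A₂ = 4.644/3.182 = 1.460 m/s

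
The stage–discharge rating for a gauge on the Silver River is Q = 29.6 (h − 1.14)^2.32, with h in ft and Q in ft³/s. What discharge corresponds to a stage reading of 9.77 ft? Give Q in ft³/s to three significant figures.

Q = 29.6 × (9.77 − 1.14)^2.32 = 29.6 × 8.63^2.32 = 4394 ft³/s

4390 ft³/s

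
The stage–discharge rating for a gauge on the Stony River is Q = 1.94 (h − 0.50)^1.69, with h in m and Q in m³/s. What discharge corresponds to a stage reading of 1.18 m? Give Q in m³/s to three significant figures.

1.01 m³/s

Q = 1.94 × (1.18 − 0.50)^1.69 = 1.94 × 0.68^1.69 = 1.011 m³/s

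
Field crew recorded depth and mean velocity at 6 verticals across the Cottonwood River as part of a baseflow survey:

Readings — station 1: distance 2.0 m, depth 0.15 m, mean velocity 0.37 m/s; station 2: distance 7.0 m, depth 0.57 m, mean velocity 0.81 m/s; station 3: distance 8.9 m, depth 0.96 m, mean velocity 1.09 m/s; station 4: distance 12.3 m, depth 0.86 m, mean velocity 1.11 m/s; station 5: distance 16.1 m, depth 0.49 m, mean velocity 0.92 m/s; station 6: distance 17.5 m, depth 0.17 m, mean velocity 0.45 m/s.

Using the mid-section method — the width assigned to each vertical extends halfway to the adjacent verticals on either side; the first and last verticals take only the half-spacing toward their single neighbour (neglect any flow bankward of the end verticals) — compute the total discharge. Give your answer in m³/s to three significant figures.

w_1 = (7.0 − 2.0)/2 = 2.5 m; q_1 = 0.37 × 0.15 × 2.5 = 0.1388 m³/s
w_2 = (8.9 − 2.0)/2 = 3.45 m; q_2 = 0.81 × 0.57 × 3.45 = 1.593 m³/s
w_3 = (12.3 − 7.0)/2 = 2.65 m; q_3 = 1.09 × 0.96 × 2.65 = 2.773 m³/s
w_4 = (16.1 − 8.9)/2 = 3.6 m; q_4 = 1.11 × 0.86 × 3.6 = 3.437 m³/s
w_5 = (17.5 − 12.3)/2 = 2.6 m; q_5 = 0.92 × 0.49 × 2.6 = 1.172 m³/s
w_6 = (17.5 − 16.1)/2 = 0.7 m; q_6 = 0.45 × 0.17 × 0.7 = 0.05355 m³/s
Q = Σ qᵢ = 9.167 m³/s

9.17 m³/s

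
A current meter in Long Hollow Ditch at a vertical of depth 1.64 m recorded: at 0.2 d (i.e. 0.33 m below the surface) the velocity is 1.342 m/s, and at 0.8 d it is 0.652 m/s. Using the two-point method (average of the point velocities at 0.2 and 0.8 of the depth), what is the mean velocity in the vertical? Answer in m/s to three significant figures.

0.997 m/s

v̄ = (1.342 + 0.652) / 2 = 0.9970 m/s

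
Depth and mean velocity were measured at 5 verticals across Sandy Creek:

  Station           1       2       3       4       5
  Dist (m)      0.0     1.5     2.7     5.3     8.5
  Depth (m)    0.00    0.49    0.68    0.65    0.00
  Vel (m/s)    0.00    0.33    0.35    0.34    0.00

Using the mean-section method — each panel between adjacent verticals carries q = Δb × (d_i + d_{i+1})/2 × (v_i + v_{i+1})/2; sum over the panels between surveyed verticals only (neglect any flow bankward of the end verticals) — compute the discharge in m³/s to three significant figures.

Panel 1-2: Δb = 1.5 m, d̄ = (0.00+0.49)/2 = 0.245, v̄ = (0.00+0.33)/2 = 0.165 → q = 1.5×0.245×0.165 = 0.06064 m³/s
Panel 2-3: Δb = 1.2 m, d̄ = (0.49+0.68)/2 = 0.585, v̄ = (0.33+0.35)/2 = 0.34 → q = 1.2×0.585×0.34 = 0.2387 m³/s
Panel 3-4: Δb = 2.6 m, d̄ = (0.68+0.65)/2 = 0.665, v̄ = (0.35+0.34)/2 = 0.345 → q = 2.6×0.665×0.345 = 0.5965 m³/s
Panel 4-5: Δb = 3.2 m, d̄ = (0.65+0.00)/2 = 0.325, v̄ = (0.34+0.00)/2 = 0.17 → q = 3.2×0.325×0.17 = 0.1768 m³/s
Q = Σ q = 1.073 m³/s

1.07 m³/s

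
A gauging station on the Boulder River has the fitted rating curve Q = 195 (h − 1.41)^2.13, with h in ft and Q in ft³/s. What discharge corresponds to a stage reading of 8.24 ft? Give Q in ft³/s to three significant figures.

Q = 195 × (8.24 − 1.41)^2.13 = 195 × 6.83^2.13 = 11680 ft³/s

11700 ft³/s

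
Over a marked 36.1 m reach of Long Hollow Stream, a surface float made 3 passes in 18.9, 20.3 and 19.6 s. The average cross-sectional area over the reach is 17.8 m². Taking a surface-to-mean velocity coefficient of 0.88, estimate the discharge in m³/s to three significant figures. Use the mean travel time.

28.9 m³/s

t̄ = (18.9 + 20.3 + 19.6) / 3 = 19.6 s
v_surface = L / t̄ = 36.1 / 19.6 = 1.842 m/s
v_mean = 0.88 × 1.842 = 1.621 m/s
Q = A × v_mean = 17.8 × 1.621 = 28.85 m³/s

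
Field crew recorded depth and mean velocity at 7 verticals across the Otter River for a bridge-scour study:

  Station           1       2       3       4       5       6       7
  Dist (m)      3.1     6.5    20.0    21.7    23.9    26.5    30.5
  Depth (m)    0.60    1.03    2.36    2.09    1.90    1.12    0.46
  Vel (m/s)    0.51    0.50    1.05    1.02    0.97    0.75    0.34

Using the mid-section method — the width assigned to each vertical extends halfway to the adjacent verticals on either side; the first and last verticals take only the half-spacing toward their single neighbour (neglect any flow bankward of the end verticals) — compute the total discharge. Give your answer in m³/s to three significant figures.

35.4 m³/s

w_1 = (6.5 − 3.1)/2 = 1.7 m; q_1 = 0.51 × 0.60 × 1.7 = 0.5202 m³/s
w_2 = (20.0 − 3.1)/2 = 8.45 m; q_2 = 0.50 × 1.03 × 8.45 = 4.352 m³/s
w_3 = (21.7 − 6.5)/2 = 7.6 m; q_3 = 1.05 × 2.36 × 7.6 = 18.83 m³/s
w_4 = (23.9 − 20.0)/2 = 1.95 m; q_4 = 1.02 × 2.09 × 1.95 = 4.157 m³/s
w_5 = (26.5 − 21.7)/2 = 2.4 m; q_5 = 0.97 × 1.90 × 2.4 = 4.423 m³/s
w_6 = (30.5 − 23.9)/2 = 3.3 m; q_6 = 0.75 × 1.12 × 3.3 = 2.772 m³/s
w_7 = (30.5 − 26.5)/2 = 2 m; q_7 = 0.34 × 0.46 × 2 = 0.3128 m³/s
Q = Σ qᵢ = 35.37 m³/s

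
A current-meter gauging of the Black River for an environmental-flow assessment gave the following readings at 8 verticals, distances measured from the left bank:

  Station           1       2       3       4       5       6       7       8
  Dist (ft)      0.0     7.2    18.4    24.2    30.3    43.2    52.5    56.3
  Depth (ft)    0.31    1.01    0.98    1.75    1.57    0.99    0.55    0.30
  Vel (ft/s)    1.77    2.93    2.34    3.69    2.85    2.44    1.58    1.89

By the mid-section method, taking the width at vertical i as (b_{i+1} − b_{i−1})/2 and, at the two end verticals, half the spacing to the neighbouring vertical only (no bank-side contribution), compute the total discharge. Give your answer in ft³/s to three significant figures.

163 ft³/s

w_1 = (7.2 − 0.0)/2 = 3.6 ft; q_1 = 1.77 × 0.31 × 3.6 = 1.975 ft³/s
w_2 = (18.4 − 0.0)/2 = 9.2 ft; q_2 = 2.93 × 1.01 × 9.2 = 27.23 ft³/s
w_3 = (24.2 − 7.2)/2 = 8.5 ft; q_3 = 2.34 × 0.98 × 8.5 = 19.49 ft³/s
w_4 = (30.3 − 18.4)/2 = 5.95 ft; q_4 = 3.69 × 1.75 × 5.95 = 38.42 ft³/s
w_5 = (43.2 − 24.2)/2 = 9.5 ft; q_5 = 2.85 × 1.57 × 9.5 = 42.51 ft³/s
w_6 = (52.5 − 30.3)/2 = 11.1 ft; q_6 = 2.44 × 0.99 × 11.1 = 26.81 ft³/s
w_7 = (56.3 − 43.2)/2 = 6.55 ft; q_7 = 1.58 × 0.55 × 6.55 = 5.692 ft³/s
w_8 = (56.3 − 52.5)/2 = 1.9 ft; q_8 = 1.89 × 0.30 × 1.9 = 1.077 ft³/s
Q = Σ qᵢ = 163.2 ft³/s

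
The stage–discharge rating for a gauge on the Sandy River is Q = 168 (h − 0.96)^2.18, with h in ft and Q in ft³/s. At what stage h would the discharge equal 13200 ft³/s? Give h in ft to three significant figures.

h − h₀ = (Q/C)^(1/b) = (13200/168)^(1/2.18) = 7.403 ft
h = 0.96 + 7.403 = 8.363 ft

8.36 ft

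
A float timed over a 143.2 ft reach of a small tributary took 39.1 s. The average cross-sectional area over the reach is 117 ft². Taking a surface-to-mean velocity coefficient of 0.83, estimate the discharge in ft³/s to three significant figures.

v_surface = L / t̄ = 143.2 / 39.1 = 3.662 ft/s
v_mean = 0.83 × 3.662 = 3.040 ft/s
Q = A × v_mean = 117 × 3.040 = 355.7 ft³/s

356 ft³/s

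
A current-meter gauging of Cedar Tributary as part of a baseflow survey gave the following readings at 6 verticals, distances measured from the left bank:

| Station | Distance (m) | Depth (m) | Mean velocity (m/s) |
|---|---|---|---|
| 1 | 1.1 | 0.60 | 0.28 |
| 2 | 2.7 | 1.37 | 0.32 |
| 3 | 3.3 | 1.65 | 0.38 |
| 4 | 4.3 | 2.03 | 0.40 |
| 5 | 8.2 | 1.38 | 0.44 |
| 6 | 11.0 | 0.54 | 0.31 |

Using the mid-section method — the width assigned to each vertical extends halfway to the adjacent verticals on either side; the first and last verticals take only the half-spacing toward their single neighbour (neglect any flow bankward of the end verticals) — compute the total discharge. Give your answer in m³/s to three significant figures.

w_1 = (2.7 − 1.1)/2 = 0.8 m; q_1 = 0.28 × 0.60 × 0.8 = 0.1344 m³/s
w_2 = (3.3 − 1.1)/2 = 1.1 m; q_2 = 0.32 × 1.37 × 1.1 = 0.4822 m³/s
w_3 = (4.3 − 2.7)/2 = 0.8 m; q_3 = 0.38 × 1.65 × 0.8 = 0.5016 m³/s
w_4 = (8.2 − 3.3)/2 = 2.45 m; q_4 = 0.40 × 2.03 × 2.45 = 1.989 m³/s
w_5 = (11.0 − 4.3)/2 = 3.35 m; q_5 = 0.44 × 1.38 × 3.35 = 2.034 m³/s
w_6 = (11.0 − 8.2)/2 = 1.4 m; q_6 = 0.31 × 0.54 × 1.4 = 0.2344 m³/s
Q = Σ qᵢ = 5.376 m³/s

5.38 m³/s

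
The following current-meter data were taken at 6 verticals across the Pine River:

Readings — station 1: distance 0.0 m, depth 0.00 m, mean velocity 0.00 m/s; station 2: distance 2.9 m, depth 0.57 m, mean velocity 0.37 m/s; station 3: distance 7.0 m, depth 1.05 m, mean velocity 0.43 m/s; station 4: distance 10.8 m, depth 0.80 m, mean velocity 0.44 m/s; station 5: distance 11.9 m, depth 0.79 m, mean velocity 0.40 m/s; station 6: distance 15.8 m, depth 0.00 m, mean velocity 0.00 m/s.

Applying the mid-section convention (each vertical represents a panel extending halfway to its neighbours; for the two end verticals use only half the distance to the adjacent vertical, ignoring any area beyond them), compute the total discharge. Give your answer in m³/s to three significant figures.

4.17 m³/s

w_2 = (7.0 − 0.0)/2 = 3.5 m; q_2 = 0.37 × 0.57 × 3.5 = 0.7382 m³/s
w_3 = (10.8 − 2.9)/2 = 3.95 m; q_3 = 0.43 × 1.05 × 3.95 = 1.783 m³/s
w_4 = (11.9 − 7.0)/2 = 2.45 m; q_4 = 0.44 × 0.80 × 2.45 = 0.8624 m³/s
w_5 = (15.8 − 10.8)/2 = 2.5 m; q_5 = 0.40 × 0.79 × 2.5 = 0.7900 m³/s
Stations 1, 6 contribute zero (depth or velocity is 0).
Q = Σ qᵢ = 4.174 m³/s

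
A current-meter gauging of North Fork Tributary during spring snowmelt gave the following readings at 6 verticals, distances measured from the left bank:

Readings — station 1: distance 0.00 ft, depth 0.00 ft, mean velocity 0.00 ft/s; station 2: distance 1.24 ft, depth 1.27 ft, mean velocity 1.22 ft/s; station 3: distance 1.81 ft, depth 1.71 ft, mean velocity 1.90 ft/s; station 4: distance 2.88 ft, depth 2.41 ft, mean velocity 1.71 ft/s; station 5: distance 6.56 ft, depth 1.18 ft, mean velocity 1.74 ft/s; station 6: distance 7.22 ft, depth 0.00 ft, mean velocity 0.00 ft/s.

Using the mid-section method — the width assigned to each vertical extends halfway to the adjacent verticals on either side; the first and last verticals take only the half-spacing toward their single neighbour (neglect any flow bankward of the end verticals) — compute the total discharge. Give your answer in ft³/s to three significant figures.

w_2 = (1.81 − 0.00)/2 = 0.905 ft; q_2 = 1.22 × 1.27 × 0.905 = 1.402 ft³/s
w_3 = (2.88 − 1.24)/2 = 0.82 ft; q_3 = 1.90 × 1.71 × 0.82 = 2.664 ft³/s
w_4 = (6.56 − 1.81)/2 = 2.375 ft; q_4 = 1.71 × 2.41 × 2.375 = 9.788 ft³/s
w_5 = (7.22 − 2.88)/2 = 2.17 ft; q_5 = 1.74 × 1.18 × 2.17 = 4.455 ft³/s
Stations 1, 6 contribute zero (depth or velocity is 0).
Q = Σ qᵢ = 18.31 ft³/s

18.3 ft³/s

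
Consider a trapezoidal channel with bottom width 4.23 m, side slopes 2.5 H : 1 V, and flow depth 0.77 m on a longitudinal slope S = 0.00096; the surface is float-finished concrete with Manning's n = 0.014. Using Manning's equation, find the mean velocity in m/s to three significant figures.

1.51 m/s

A = (b + z·y)·y = (4.23 + 2.5×0.77)×0.77 = 4.739 m²
P = b + 2y√(1+z²) = 4.23 + 2×0.77×√(1+2.5²) = 8.377 m
R = A/P = 4.739/8.377 = 0.5658 m
Q = (1/n)·A·R^(2/3)·S^(1/2) = (1/0.014) × 4.739 × 0.5658^(2/3) × 0.00096^(1/2) = 7.175 m³/s
V = Q/A = 7.175/4.739 = 1.514 m/s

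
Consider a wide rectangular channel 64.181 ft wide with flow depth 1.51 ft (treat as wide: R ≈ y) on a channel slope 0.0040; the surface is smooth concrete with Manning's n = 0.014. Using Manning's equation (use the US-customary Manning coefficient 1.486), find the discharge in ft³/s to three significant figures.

A = b·y = 64.181 × 1.51 = 96.91 ft²
Wide channel: R ≈ y = 1.51 ft
Q = (1.486/n)·A·R^(2/3)·S^(1/2) = (1.486/0.014) × 96.91 × 1.510^(2/3) × 0.0040^(1/2) = 856.3 ft³/s

856 ft³/s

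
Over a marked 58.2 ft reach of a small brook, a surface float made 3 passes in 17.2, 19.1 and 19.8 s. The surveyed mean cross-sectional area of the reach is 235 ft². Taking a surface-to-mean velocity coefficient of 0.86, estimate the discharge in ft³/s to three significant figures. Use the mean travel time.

t̄ = (17.2 + 19.1 + 19.8) / 3 = 18.7 s
v_surface = L / t̄ = 58.2 / 18.7 = 3.112 ft/s
v_mean = 0.86 × 3.112 = 2.677 ft/s
Q = A × v_mean = 235 × 2.677 = 629.0 ft³/s

629 ft³/s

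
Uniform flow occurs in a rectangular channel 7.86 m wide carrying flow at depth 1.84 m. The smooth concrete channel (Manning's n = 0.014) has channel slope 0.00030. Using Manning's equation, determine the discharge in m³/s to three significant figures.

A = b·y = 7.86 × 1.84 = 14.46 m²
P = b + 2y = 7.86 + 2×1.84 = 11.54 m
R = A/P = 14.46/11.54 = 1.253 m
Q = (1/n)·A·R^(2/3)·S^(1/2) = (1/0.014) × 14.46 × 1.253^(2/3) × 0.00030^(1/2) = 20.80 m³/s

20.8 m³/s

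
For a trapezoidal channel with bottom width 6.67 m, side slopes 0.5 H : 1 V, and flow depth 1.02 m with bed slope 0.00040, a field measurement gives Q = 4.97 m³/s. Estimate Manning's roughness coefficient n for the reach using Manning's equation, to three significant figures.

A = (b + z·y)·y = (6.67 + 0.5×1.02)×1.02 = 7.324 m²
P = b + 2y√(1+z²) = 6.67 + 2×1.02×√(1+0.5²) = 8.951 m
R = A/P = 7.324/8.951 = 0.8182 m
n = (1/Q)·A·R^(2/3)·S^(1/2) = (1/4.97) × 7.324 × 0.8748 × 0.02000 = 0.02578

0.0258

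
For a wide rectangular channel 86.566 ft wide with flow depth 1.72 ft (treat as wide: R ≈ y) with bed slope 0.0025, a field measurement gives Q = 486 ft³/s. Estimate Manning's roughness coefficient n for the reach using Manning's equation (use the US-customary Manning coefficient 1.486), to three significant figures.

0.0327

A = b·y = 86.566 × 1.72 = 148.9 ft²
Wide channel: R ≈ y = 1.72 ft
n = (1.486/Q)·A·R^(2/3)·S^(1/2) = (1.486/486) × 148.9 × 1.436 × 0.05000 = 0.03268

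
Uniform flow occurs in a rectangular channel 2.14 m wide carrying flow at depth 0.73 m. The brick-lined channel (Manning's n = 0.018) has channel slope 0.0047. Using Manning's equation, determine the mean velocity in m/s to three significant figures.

A = b·y = 2.14 × 0.73 = 1.562 m²
P = b + 2y = 2.14 + 2×0.73 = 3.600 m
R = A/P = 1.562/3.600 = 0.4339 m
Q = (1/n)·A·R^(2/3)·S^(1/2) = (1/0.018) × 1.562 × 0.4339^(2/3) × 0.0047^(1/2) = 3.410 m³/s
V = Q/A = 3.410/1.562 = 2.183 m/s

2.18 m/s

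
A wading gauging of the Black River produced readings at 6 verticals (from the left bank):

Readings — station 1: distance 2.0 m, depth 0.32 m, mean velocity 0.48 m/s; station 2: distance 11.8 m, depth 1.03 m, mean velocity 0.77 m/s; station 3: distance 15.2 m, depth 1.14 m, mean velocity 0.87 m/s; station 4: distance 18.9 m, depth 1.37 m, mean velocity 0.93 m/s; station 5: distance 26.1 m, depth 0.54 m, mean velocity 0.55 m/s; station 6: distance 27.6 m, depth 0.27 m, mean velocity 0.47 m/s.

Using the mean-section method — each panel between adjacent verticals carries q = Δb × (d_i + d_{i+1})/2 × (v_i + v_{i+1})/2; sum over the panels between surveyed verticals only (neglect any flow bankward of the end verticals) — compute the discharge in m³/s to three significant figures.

16.7 m³/s

Panel 1-2: Δb = 9.8 m, d̄ = (0.32+1.03)/2 = 0.675, v̄ = (0.48+0.77)/2 = 0.625 → q = 9.8×0.675×0.625 = 4.134 m³/s
Panel 2-3: Δb = 3.4 m, d̄ = (1.03+1.14)/2 = 1.085, v̄ = (0.77+0.87)/2 = 0.82 → q = 3.4×1.085×0.82 = 3.025 m³/s
Panel 3-4: Δb = 3.7 m, d̄ = (1.14+1.37)/2 = 1.255, v̄ = (0.87+0.93)/2 = 0.9 → q = 3.7×1.255×0.9 = 4.179 m³/s
Panel 4-5: Δb = 7.2 m, d̄ = (1.37+0.54)/2 = 0.955, v̄ = (0.93+0.55)/2 = 0.74 → q = 7.2×0.955×0.74 = 5.088 m³/s
Panel 5-6: Δb = 1.5 m, d̄ = (0.54+0.27)/2 = 0.405, v̄ = (0.55+0.47)/2 = 0.51 → q = 1.5×0.405×0.51 = 0.3098 m³/s
Q = Σ q = 16.74 m³/s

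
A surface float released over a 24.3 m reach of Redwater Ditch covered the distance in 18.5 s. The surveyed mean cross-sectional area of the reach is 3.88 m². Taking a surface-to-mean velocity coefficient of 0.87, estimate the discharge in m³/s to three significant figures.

v_surface = L / t̄ = 24.3 / 18.5 = 1.314 m/s
v_mean = 0.87 × 1.314 = 1.143 m/s
Q = A × v_mean = 3.88 × 1.143 = 4.434 m³/s

4.43 m³/s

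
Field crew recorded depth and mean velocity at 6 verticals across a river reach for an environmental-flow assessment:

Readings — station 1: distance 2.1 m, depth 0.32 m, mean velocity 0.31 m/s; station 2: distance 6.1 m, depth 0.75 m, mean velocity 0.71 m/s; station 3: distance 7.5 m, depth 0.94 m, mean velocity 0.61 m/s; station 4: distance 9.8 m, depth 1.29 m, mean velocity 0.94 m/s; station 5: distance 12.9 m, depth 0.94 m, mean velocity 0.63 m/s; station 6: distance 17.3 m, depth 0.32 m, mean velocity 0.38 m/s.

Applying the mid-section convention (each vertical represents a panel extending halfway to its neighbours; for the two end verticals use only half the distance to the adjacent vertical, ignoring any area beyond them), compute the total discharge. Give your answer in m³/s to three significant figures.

w_1 = (6.1 − 2.1)/2 = 2 m; q_1 = 0.31 × 0.32 × 2 = 0.1984 m³/s
w_2 = (7.5 − 2.1)/2 = 2.7 m; q_2 = 0.71 × 0.75 × 2.7 = 1.438 m³/s
w_3 = (9.8 − 6.1)/2 = 1.85 m; q_3 = 0.61 × 0.94 × 1.85 = 1.061 m³/s
w_4 = (12.9 − 7.5)/2 = 2.7 m; q_4 = 0.94 × 1.29 × 2.7 = 3.274 m³/s
w_5 = (17.3 − 9.8)/2 = 3.75 m; q_5 = 0.63 × 0.94 × 3.75 = 2.221 m³/s
w_6 = (17.3 − 12.9)/2 = 2.2 m; q_6 = 0.38 × 0.32 × 2.2 = 0.2675 m³/s
Q = Σ qᵢ = 8.459 m³/s

8.46 m³/s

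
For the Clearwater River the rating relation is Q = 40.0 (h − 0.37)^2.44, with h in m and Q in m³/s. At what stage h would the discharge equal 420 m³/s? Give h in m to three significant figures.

h − h₀ = (Q/C)^(1/b) = (420/40.0)^(1/2.44) = 2.621 m
h = 0.37 + 2.621 = 2.991 m

2.99 m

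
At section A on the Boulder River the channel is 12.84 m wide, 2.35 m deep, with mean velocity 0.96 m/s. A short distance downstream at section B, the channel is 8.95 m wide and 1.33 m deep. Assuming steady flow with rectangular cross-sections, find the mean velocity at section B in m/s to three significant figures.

2.43 m/s

Q = A₁V₁ = (12.84×2.35) × 0.96 = 28.97 m³/s
A₂ = 8.95 × 1.33 = 11.90 m²
V₂ = Q/A₂ = 28.97/11.90 = 2.433 m/s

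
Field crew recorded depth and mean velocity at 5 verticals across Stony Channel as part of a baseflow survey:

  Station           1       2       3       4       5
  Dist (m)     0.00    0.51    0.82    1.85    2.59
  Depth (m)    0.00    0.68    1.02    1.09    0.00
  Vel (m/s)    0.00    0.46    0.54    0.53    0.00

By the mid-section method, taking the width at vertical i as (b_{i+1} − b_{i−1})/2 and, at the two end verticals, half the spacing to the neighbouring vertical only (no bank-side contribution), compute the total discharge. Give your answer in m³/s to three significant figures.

w_2 = (0.82 − 0.00)/2 = 0.41 m; q_2 = 0.46 × 0.68 × 0.41 = 0.1282 m³/s
w_3 = (1.85 − 0.51)/2 = 0.67 m; q_3 = 0.54 × 1.02 × 0.67 = 0.3690 m³/s
w_4 = (2.59 − 0.82)/2 = 0.885 m; q_4 = 0.53 × 1.09 × 0.885 = 0.5113 m³/s
Stations 1, 5 contribute zero (depth or velocity is 0).
Q = Σ qᵢ = 1.009 m³/s

1.01 m³/s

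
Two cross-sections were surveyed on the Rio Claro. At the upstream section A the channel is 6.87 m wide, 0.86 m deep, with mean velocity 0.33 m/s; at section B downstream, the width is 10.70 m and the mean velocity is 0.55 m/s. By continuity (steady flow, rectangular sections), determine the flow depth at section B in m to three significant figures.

0.331 m

Q = A₁V₁ = (6.87×0.86) × 0.33 = 1.950 m³/s
d₂ = Q/(b₂ V₂) = 1.950/(10.70×0.55) = 0.3313 m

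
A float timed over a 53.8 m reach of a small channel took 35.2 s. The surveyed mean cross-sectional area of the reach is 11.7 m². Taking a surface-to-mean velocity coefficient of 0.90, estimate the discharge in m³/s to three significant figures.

v_surface = L / t̄ = 53.8 / 35.2 = 1.528 m/s
v_mean = 0.90 × 1.528 = 1.376 m/s
Q = A × v_mean = 11.7 × 1.376 = 16.09 m³/s

16.1 m³/s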